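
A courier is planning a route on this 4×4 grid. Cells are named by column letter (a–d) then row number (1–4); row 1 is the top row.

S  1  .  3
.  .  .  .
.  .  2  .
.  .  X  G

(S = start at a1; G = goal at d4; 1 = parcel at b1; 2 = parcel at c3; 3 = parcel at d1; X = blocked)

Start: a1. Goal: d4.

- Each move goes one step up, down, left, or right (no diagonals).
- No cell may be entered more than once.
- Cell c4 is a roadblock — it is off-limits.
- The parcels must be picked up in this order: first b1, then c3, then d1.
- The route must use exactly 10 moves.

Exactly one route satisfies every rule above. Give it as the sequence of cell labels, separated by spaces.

The waypoints must appear in the order b1, c3, d1, with no cell reused.
Route from a1: right to b1, 2× down (reaching b3), right to c3, 2× up (reaching c1), right to d1, 3× down (reaching d4) — 10 moves in all.
Check: order respected (1 at step 1, 2 at step 4, 3 at step 7); 10 moves as required.

a1 b1 b2 b3 c3 c2 c1 d1 d2 d3 d4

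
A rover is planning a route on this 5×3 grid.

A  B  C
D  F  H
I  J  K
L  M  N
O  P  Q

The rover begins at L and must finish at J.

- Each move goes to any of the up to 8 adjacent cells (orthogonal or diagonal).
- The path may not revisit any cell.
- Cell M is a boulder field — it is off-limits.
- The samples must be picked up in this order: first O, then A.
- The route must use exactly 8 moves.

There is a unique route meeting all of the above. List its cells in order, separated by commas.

L, O, P, N, K, F, A, D, J

The waypoints must appear in the order O, A, with no cell reused.
Route from L: down 1 to O, right 1 to P, up-right 1 to N, up 1 to K, up-left 2 to A, down 1 to D, down-right 1 to J — 8 moves in all.
Check: order respected (O at step 1, A at step 6); 8 moves as required.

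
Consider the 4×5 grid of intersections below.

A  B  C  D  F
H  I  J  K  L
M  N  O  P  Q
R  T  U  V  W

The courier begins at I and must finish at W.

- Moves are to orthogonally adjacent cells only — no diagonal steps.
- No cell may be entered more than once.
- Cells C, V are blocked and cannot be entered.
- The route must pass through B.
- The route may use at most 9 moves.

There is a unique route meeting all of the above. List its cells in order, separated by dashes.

I - B - A - H - M - N - O - P - Q - W

Any route must reach B and still end at W within 9 moves, so the order of the required stops is forced.
Route from I: up to B, left to A, 2× down (reaching M), 4× right (reaching Q), down to W — 9 moves in all.
Check: all required cells visited; 9 ≤ 9 moves.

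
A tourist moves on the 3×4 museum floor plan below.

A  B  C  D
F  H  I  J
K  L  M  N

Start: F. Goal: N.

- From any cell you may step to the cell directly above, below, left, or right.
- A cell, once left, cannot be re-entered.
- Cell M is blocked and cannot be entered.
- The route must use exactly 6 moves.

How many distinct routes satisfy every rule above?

Need simple routes of exactly 6 moves from F to N (Manhattan distance 4, so 1 moves are spent on a detour and 1 undoing it).
Enumerating: F A B H I J N | F A B C I J N | F A B C D J N | F K L H I J N | F H B C I J N | F H B C D J N | F H I C D J N.
That gives 7 routes.

7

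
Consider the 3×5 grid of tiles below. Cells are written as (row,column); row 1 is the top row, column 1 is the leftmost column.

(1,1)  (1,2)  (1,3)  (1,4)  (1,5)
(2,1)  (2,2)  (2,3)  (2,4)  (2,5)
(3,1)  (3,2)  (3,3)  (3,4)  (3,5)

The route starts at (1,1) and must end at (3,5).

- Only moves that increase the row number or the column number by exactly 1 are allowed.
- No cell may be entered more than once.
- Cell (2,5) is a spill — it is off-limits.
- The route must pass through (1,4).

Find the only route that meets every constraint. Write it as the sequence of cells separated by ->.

(1,1) -> (1,2) -> (1,3) -> (1,4) -> (2,4) -> (3,4) -> (3,5)

Moves only go right or down, so the column and row indices never decrease.
Route from (1,1): right 3 to (1,4), down 2 to (3,4), right 1 to (3,5) — 6 moves in all.
Check: all required cells visited.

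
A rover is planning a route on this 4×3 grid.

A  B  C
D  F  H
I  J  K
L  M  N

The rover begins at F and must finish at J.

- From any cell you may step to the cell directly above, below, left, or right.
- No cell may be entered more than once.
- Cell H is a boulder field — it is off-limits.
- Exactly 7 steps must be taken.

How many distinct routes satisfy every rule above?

2

Need simple routes of exactly 7 moves from F to J (Manhattan distance 1, so 3 moves are spent on a detour and 3 undoing it).
Enumerating: F B A D I L M J | F D I L M N K J.
That gives 2 routes.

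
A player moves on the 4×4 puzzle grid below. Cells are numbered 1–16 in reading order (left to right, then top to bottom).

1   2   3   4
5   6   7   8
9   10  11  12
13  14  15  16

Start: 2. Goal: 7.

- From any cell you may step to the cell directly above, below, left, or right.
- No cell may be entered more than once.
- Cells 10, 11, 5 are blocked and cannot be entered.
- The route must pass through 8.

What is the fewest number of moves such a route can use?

Any route passes through 8 somewhere between 2 and 7. Summing Manhattan distances along the two legs (2 → 8 → 7) gives a lower bound of 3 + 1 = 4 moves.
A route of 4 moves achieves this: 2 → 3 → 4 → 8 → 7.
Since 4 matches the lower bound, it is optimal.

4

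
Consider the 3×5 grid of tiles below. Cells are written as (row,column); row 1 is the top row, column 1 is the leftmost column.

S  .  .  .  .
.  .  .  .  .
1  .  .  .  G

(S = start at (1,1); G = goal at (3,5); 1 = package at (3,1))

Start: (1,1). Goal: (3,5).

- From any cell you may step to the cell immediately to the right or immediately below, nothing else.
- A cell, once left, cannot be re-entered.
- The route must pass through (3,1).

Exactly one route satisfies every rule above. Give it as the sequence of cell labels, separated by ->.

Moves only go right or down, so the column and row indices never decrease.
Route from (1,1): 2× down (reaching (3,1)), 4× right (reaching (3,5)) — 6 moves in all.
Check: all required cells visited.

(1,1) -> (2,1) -> (3,1) -> (3,2) -> (3,3) -> (3,4) -> (3,5)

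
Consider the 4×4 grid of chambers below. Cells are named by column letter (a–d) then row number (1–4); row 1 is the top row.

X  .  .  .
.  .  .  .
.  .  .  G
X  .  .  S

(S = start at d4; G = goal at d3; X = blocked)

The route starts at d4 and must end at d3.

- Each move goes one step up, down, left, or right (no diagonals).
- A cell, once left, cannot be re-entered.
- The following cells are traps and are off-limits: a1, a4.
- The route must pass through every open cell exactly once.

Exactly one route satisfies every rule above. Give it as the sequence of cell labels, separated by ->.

d4 -> c4 -> b4 -> b3 -> a3 -> a2 -> b2 -> b1 -> c1 -> d1 -> d2 -> c2 -> c3 -> d3

Need to visit all 14 open cells exactly once, starting at d4 and ending at d3.
Cell d1 has only two open neighbours (d2 and c1), so the path must pass straight through it: one of those is the cell it's entered from and the other is where it exits.
Route from d4: left 2 to b4, up 1 to b3, left 1 to a3, up 1 to a2, right 1 to b2, up 1 to b1, right 2 to d1, down 1 to d2, left 1 to c2, down 1 to c3, right 1 to d3 — 13 moves in all.
Check: all 14 open cells covered.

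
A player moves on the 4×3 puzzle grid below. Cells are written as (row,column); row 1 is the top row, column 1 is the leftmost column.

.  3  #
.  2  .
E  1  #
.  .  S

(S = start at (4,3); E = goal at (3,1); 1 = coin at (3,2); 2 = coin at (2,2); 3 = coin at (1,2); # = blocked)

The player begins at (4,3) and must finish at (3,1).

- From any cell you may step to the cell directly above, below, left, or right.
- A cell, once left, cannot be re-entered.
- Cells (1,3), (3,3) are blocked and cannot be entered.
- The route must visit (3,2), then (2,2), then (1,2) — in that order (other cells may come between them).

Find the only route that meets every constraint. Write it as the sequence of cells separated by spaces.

(4,3) (4,2) (3,2) (2,2) (1,2) (1,1) (2,1) (3,1)

The waypoints must appear in the order (3,2), (2,2), (1,2), with no cell reused.
Route from (4,3): left 1 to (4,2), up 3 to (1,2), left 1 to (1,1), down 2 to (3,1) — 7 moves in all.
Check: order respected (1 at step 2, 2 at step 3, 3 at step 4).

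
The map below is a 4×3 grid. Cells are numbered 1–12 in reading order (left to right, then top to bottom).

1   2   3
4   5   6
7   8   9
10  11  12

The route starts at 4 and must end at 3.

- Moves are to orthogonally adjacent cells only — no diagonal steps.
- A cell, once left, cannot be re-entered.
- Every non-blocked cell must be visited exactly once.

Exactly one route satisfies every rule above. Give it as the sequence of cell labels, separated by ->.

Need to visit all 12 open cells exactly once, starting at 4 and ending at 3.
Route from 4: up 1 to 1, right 1 to 2, down 2 to 8, left 1 to 7, down 1 to 10, right 2 to 12, up 3 to 3 — 11 moves in all.
Check: all 12 open cells covered.

4 -> 1 -> 2 -> 5 -> 8 -> 7 -> 10 -> 11 -> 12 -> 9 -> 6 -> 3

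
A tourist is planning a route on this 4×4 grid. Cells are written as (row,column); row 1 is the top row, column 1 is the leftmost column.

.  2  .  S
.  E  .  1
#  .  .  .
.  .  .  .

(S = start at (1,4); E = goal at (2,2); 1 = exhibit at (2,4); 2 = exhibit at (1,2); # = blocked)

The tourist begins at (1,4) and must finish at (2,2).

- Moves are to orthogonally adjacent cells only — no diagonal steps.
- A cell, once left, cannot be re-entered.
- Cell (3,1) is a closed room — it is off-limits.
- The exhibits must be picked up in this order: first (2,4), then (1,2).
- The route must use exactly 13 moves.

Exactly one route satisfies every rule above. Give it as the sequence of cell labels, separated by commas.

(1,4), (2,4), (3,4), (4,4), (4,3), (4,2), (3,2), (3,3), (2,3), (1,3), (1,2), (1,1), (2,1), (2,2)

The waypoints must appear in the order (2,4), (1,2), with no cell reused.
Route from (1,4): down 3 to (4,4), left 2 to (4,2), up 1 to (3,2), right 1 to (3,3), up 2 to (1,3), left 2 to (1,1), down 1 to (2,1), right 1 to (2,2) — 13 moves in all.
Check: order respected (1 at step 1, 2 at step 10); 13 moves as required.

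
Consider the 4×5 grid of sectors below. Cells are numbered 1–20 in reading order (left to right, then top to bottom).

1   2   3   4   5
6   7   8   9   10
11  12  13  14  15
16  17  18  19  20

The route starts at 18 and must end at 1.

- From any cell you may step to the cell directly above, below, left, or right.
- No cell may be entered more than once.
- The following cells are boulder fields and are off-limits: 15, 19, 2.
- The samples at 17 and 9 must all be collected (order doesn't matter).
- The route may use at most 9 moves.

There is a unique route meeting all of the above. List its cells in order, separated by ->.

Any route must reach 17 and 9 and still end at 1 within 9 moves, so the order of the required stops is forced.
Route from 18: left to 17, up to 12, 2× right (reaching 14), up to 9, 3× left (reaching 6), up to 1 — 9 moves in all.
Check: all required cells visited; 9 ≤ 9 moves.

18 -> 17 -> 12 -> 13 -> 14 -> 9 -> 8 -> 7 -> 6 -> 1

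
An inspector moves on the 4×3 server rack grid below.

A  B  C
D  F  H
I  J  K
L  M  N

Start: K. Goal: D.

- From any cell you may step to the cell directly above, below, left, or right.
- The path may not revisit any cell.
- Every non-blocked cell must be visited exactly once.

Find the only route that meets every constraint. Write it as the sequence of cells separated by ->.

Need to visit all 12 open cells exactly once, starting at K and ending at D.
Cell A has only two open neighbours (D and B), so the path must pass straight through it: one of those is the cell it's entered from and the other is where it exits.
Route from K: down to N, 2× left (reaching L), up to I, right to J, up to F, right to H, up to C, 2× left (reaching A), down to D — 11 moves in all.
Check: all 12 open cells covered.

K -> N -> M -> L -> I -> J -> F -> H -> C -> B -> A -> D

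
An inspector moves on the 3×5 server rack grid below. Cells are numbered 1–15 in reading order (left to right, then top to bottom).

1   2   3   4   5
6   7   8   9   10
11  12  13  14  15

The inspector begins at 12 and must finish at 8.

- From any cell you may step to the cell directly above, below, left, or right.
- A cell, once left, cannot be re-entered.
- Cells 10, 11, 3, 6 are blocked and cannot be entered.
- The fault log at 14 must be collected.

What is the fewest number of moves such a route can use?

4

Any route passes through 14 somewhere between 12 and 8. Summing Manhattan distances along the two legs (12 → 14 → 8) gives a lower bound of 2 + 2 = 4 moves.
A route of 4 moves achieves this: 12 → 13 → 14 → 9 → 8.
Since 4 matches the lower bound, it is optimal.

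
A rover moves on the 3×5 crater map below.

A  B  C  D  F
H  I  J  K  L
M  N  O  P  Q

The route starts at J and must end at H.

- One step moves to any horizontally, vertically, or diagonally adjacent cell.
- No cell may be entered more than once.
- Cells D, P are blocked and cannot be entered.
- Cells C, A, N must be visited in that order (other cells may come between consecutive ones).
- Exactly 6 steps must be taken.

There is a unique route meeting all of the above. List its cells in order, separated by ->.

The waypoints must appear in the order C, A, N, with no cell reused.
Route from J: up 1 to C, left 2 to A, down-right 1 to I, down 1 to N, up-left 1 to H — 6 moves in all.
Check: order respected (C at step 1, A at step 3, N at step 5); 6 moves as required.

J -> C -> B -> A -> I -> N -> H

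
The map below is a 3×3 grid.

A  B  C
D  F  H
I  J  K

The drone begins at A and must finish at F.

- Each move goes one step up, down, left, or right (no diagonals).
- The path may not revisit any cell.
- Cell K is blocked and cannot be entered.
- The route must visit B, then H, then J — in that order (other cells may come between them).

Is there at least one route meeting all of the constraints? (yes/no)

no

Even ignoring the required order, no revisit-free route from A to F manages to pass through all of B, H, and J: branching out from A, every path either misses one of them or, having collected them, can no longer reach F without re-entering a cell.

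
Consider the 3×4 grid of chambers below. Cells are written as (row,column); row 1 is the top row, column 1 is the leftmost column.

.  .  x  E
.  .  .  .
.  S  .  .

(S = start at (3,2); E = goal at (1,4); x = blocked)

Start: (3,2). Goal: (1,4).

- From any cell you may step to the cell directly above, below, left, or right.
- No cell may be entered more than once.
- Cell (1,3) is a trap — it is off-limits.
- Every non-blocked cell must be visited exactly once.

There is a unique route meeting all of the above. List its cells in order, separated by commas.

(3,2), (3,1), (2,1), (1,1), (1,2), (2,2), (2,3), (3,3), (3,4), (2,4), (1,4)

Need to visit all 11 open cells exactly once, starting at (3,2) and ending at (1,4).
Cell (1,2) has only two open neighbours ((2,2) and (1,1)), so the path must pass straight through it: one of those is the cell it's entered from and the other is where it exits.
Route from (3,2): left to (3,1), 2× up (reaching (1,1)), right to (1,2), down to (2,2), right to (2,3), down to (3,3), right to (3,4), 2× up (reaching (1,4)) — 10 moves in all.
Check: all 11 open cells covered.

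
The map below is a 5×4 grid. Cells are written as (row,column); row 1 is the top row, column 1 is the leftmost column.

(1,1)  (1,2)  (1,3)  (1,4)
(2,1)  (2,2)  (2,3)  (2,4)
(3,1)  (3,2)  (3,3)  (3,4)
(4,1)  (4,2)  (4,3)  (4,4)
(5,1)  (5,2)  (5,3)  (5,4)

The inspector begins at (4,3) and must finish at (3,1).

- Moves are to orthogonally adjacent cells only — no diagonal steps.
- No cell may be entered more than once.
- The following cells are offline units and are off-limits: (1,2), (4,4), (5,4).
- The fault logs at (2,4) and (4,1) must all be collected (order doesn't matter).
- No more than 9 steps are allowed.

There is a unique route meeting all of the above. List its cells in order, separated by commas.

(4,3), (3,3), (3,4), (2,4), (2,3), (2,2), (3,2), (4,2), (4,1), (3,1)

Any route must reach (2,4) and (4,1) and still end at (3,1) within 9 moves, so the order of the required stops is forced.
Route from (4,3): up 1 to (3,3), right 1 to (3,4), up 1 to (2,4), left 2 to (2,2), down 2 to (4,2), left 1 to (4,1), up 1 to (3,1) — 9 moves in all.
Check: all required cells visited; 9 ≤ 9 moves.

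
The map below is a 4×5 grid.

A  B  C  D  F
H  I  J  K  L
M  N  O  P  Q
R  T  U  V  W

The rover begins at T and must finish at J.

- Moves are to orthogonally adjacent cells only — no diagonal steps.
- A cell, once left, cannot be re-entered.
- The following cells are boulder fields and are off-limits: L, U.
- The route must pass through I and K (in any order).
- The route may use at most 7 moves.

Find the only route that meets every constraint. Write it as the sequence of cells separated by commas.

The budget equals the shortest possible length, so every move has to be on a shortest route through the required cells.
Route from T: 3× up (reaching B), 2× right (reaching D), down to K, left to J — 7 moves in all.
Check: all required cells visited; 7 ≤ 7 moves.

T, N, I, B, C, D, K, J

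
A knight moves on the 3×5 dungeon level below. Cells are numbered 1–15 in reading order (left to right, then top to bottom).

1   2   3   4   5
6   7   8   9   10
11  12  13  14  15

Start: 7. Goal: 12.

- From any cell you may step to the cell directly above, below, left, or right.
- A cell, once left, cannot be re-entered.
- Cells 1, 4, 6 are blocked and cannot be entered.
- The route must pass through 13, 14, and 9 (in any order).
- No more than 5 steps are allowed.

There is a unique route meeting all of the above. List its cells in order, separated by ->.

7 -> 8 -> 9 -> 14 -> 13 -> 12

Any route must reach 13, 14, and 9 and still end at 12 within 5 moves, so the order of the required stops is forced.
Route from 7: 2× right (reaching 9), down to 14, 2× left (reaching 12) — 5 moves in all.
Check: all required cells visited; 5 ≤ 5 moves.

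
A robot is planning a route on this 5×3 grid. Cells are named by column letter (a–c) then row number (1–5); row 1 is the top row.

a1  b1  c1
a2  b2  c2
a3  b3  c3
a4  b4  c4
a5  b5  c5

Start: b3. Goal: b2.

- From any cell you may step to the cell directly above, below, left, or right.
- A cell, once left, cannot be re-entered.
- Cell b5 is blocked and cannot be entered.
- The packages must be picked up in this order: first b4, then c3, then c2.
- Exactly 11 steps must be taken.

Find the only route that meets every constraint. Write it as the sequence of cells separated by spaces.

b3 a3 a4 b4 c4 c3 c2 c1 b1 a1 a2 b2

The waypoints must appear in the order b4, c3, c2, with no cell reused.
Route from b3: left 1 to a3, down 1 to a4, right 2 to c4, up 3 to c1, left 2 to a1, down 1 to a2, right 1 to b2 — 11 moves in all.
Check: order respected (b4 at step 3, c3 at step 5, c2 at step 6); 11 moves as required.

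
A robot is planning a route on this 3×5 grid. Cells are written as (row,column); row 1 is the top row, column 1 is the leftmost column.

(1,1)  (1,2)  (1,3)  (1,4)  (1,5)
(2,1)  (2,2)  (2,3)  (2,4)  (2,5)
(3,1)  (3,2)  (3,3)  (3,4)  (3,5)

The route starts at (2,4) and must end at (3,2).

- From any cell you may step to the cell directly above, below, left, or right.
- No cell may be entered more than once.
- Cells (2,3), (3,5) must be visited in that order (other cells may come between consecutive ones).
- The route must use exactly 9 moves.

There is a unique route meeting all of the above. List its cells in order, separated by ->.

The waypoints must appear in the order (2,3), (3,5), with no cell reused.
Route from (2,4): left to (2,3), up to (1,3), 2× right (reaching (1,5)), 2× down (reaching (3,5)), 3× left (reaching (3,2)) — 9 moves in all.
Check: order respected ((2,3) at step 1, (3,5) at step 6); 9 moves as required.

(2,4) -> (2,3) -> (1,3) -> (1,4) -> (1,5) -> (2,5) -> (3,5) -> (3,4) -> (3,3) -> (3,2)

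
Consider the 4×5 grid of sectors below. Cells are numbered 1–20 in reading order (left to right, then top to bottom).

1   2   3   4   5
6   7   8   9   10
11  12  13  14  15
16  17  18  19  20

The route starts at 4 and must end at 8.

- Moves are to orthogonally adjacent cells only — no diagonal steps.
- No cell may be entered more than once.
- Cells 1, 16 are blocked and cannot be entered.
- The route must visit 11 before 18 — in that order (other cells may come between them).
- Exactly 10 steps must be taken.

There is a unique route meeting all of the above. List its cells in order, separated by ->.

4 -> 3 -> 2 -> 7 -> 6 -> 11 -> 12 -> 17 -> 18 -> 13 -> 8

The waypoints must appear in the order 11, 18, with no cell reused.
Route from 4: left 2 to 2, down 1 to 7, left 1 to 6, down 1 to 11, right 1 to 12, down 1 to 17, right 1 to 18, up 2 to 8 — 10 moves in all.
Check: order respected (11 at step 5, 18 at step 8); 10 moves as required.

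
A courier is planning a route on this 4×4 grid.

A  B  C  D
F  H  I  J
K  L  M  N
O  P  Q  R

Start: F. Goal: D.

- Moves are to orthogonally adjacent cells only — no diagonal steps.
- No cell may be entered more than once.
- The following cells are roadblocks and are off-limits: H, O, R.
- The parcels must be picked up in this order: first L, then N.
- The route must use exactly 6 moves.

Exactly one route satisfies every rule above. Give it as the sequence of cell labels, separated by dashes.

F - K - L - M - N - J - D

The waypoints must appear in the order L, N, with no cell reused.
Route from F: down 1 to K, right 3 to N, up 2 to D — 6 moves in all.
Check: order respected (L at step 2, N at step 4); 6 moves as required.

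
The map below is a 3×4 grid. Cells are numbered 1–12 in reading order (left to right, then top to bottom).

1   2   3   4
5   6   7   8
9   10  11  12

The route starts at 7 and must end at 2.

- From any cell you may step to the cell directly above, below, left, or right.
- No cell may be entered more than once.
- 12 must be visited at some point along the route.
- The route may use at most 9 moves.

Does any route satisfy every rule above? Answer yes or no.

One route that works: 7 → 11 → 12 → 8 → 4 → 3 → 2.

yes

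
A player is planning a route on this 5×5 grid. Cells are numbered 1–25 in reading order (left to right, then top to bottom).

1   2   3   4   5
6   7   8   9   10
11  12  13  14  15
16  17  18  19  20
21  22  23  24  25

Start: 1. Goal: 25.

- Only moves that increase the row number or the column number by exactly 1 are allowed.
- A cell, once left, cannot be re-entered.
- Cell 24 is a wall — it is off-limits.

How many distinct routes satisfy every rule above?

A right/down-only route from 1 to 25 makes exactly 4 down-moves and 4 right-moves in some order.
With no other constraints that would be C(8,4) = 70 routes.
Subtract routes through each blocked cell (inclusion–exclusion for overlaps): − through 24: 35 → 35.
That gives 35 routes.

35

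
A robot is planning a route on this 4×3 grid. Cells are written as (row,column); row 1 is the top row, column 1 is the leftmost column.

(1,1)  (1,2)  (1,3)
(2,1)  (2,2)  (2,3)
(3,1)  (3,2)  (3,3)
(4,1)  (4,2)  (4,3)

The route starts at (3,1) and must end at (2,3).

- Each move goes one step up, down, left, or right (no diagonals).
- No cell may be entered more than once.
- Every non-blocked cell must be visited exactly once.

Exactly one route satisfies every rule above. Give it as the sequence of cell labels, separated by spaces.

Need to visit all 12 open cells exactly once, starting at (3,1) and ending at (2,3).
Cell (1,3) has only two open neighbours ((2,3) and (1,2)), so the path must pass straight through it: one of those is the cell it's entered from and the other is where it exits.
Route from (3,1): down to (4,1), 2× right (reaching (4,3)), up to (3,3), left to (3,2), up to (2,2), left to (2,1), up to (1,1), 2× right (reaching (1,3)), down to (2,3) — 11 moves in all.
Check: all 12 open cells covered.

(3,1) (4,1) (4,2) (4,3) (3,3) (3,2) (2,2) (2,1) (1,1) (1,2) (1,3) (2,3)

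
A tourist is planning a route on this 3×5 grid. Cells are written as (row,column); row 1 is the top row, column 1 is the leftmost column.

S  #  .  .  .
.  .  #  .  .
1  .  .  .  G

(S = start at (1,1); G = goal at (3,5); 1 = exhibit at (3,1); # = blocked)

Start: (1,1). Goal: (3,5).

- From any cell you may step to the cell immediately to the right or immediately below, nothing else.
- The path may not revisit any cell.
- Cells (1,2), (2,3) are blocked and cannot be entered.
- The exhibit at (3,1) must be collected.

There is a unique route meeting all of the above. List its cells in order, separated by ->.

(1,1) -> (2,1) -> (3,1) -> (3,2) -> (3,3) -> (3,4) -> (3,5)

Moves only go right or down, so the column and row indices never decrease.
Route from (1,1): 2× down (reaching (3,1)), 4× right (reaching (3,5)) — 6 moves in all.
Check: all required cells visited.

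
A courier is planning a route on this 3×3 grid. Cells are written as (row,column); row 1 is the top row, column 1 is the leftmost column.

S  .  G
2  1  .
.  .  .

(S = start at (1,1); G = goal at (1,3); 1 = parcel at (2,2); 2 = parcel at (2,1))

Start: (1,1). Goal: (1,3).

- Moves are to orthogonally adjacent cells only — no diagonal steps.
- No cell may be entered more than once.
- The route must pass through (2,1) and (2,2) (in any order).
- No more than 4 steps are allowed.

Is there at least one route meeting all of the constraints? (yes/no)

yes

One route that works: (1,1) → (2,1) → (2,2) → (1,2) → (1,3).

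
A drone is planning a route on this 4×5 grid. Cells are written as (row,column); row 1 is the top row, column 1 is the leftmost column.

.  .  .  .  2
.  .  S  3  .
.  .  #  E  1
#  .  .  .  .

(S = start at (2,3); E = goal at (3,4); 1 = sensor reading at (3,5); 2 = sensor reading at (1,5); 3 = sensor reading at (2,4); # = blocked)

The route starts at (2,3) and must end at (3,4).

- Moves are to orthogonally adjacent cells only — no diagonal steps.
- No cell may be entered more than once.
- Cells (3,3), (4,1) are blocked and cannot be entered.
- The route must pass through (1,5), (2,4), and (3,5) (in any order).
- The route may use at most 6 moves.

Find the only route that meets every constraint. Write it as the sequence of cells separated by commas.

Any route must reach (1,5), (2,4), and (3,5) and still end at (3,4) within 6 moves, so the order of the required stops is forced.
Route from (2,3): right 1 to (2,4), up 1 to (1,4), right 1 to (1,5), down 2 to (3,5), left 1 to (3,4) — 6 moves in all.
Check: all required cells visited; 6 ≤ 6 moves.

(2,3), (2,4), (1,4), (1,5), (2,5), (3,5), (3,4)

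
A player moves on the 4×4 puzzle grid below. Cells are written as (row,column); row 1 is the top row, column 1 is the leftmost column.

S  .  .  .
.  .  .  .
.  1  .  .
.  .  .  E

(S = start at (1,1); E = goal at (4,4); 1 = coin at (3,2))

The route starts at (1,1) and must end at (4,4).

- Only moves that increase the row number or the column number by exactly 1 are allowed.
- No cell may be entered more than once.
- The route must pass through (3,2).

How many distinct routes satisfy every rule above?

9

A right/down-only route from (1,1) to (4,4) makes exactly 3 down-moves and 3 right-moves in some order.
With no other constraints that would be C(6,3) = 20 routes.
Split at (3,2) and multiply the segment counts: (1,1)→(3,2): 3; (3,2)→(4,4): 3; product = 9.
That gives 9 routes.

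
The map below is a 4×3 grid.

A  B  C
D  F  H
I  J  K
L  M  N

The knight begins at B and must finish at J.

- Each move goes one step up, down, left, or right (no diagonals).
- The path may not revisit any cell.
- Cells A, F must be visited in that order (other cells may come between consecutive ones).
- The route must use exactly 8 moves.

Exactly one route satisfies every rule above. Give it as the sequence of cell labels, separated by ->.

B -> A -> D -> F -> H -> K -> N -> M -> J

The waypoints must appear in the order A, F, with no cell reused.
Route from B: left to A, down to D, 2× right (reaching H), 2× down (reaching N), left to M, up to J — 8 moves in all.
Check: order respected (A at step 1, F at step 3); 8 moves as required.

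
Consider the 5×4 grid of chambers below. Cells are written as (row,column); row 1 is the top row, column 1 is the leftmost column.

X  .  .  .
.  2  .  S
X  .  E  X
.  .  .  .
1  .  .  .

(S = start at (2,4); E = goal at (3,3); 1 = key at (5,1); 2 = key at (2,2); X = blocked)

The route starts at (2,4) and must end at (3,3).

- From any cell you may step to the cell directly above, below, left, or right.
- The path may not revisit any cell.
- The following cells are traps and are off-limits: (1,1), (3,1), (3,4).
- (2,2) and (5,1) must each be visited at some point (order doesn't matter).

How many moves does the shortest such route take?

Any route passes through (2,2) and (5,1) in some order between (2,4) and (3,3). Summing Manhattan distances along each leg and taking the cheapest ordering ((2,4) → (2,2) → (5,1) → (3,3)) gives a lower bound of 2 + 4 + 4 = 10 moves.
A route of 10 moves achieves this: (2,4) → (2,3) → (2,2) → (3,2) → (4,2) → (4,1) → (5,1) → (5,2) → (5,3) → (4,3) → (3,3).
Since 10 matches the lower bound, it is optimal.

10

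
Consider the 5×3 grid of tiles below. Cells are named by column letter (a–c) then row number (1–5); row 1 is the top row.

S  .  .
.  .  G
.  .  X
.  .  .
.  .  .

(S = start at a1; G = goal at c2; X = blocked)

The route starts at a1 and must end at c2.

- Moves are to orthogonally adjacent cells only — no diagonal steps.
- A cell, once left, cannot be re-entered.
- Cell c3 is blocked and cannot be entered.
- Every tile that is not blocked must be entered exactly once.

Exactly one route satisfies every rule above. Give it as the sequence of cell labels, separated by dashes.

a1 - a2 - a3 - a4 - a5 - b5 - c5 - c4 - b4 - b3 - b2 - b1 - c1 - c2

Need to visit all 14 open cells exactly once, starting at a1 and ending at c2.
Cell c4 has only two open neighbours (c5 and b4), so the path must pass straight through it: one of those is the cell it's entered from and the other is where it exits.
Route from a1: down 4 to a5, right 2 to c5, up 1 to c4, left 1 to b4, up 3 to b1, right 1 to c1, down 1 to c2 — 13 moves in all.
Check: all 14 open cells covered.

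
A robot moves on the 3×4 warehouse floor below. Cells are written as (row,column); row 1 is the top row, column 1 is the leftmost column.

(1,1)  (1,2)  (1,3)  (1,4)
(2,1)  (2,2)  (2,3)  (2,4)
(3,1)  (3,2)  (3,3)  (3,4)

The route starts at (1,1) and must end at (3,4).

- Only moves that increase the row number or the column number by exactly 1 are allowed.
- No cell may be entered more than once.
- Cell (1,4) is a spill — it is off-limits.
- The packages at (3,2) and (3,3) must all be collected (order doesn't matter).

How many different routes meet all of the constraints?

3

A right/down-only route from (1,1) to (3,4) makes exactly 2 down-moves and 3 right-moves in some order.
With no other constraints that would be C(5,2) = 10 routes.
A monotone route can only reach the required cells in the order (3,2), (3,3), so split there and multiply the segment counts (each segment already excludes blocked cells): (1,1)→(3,2): 3; (3,2)→(3,3): 1; (3,3)→(3,4): 1; product = 3.
That gives 3 routes.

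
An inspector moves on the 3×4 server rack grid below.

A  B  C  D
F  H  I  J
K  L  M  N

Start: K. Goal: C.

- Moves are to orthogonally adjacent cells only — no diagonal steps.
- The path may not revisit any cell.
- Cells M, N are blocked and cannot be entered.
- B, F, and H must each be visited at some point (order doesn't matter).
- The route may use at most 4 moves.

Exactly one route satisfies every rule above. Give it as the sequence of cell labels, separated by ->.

The budget equals the shortest possible length, so every move has to be on a shortest route through the required cells.
Route from K: up 1 to F, right 1 to H, up 1 to B, right 1 to C — 4 moves in all.
Check: all required cells visited; 4 ≤ 4 moves.

K -> F -> H -> B -> C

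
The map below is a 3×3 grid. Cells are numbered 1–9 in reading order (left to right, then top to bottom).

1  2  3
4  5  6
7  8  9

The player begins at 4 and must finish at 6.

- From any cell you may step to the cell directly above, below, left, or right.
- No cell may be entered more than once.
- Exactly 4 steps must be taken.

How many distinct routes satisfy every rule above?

Need simple routes of exactly 4 moves from 4 to 6 (Manhattan distance 2, so 1 moves are spent on a detour and 1 undoing it).
Enumerating: 4 1 2 5 6 | 4 1 2 3 6 | 4 7 8 5 6 | 4 7 8 9 6 | 4 5 2 3 6 | 4 5 8 9 6.
That gives 6 routes.

6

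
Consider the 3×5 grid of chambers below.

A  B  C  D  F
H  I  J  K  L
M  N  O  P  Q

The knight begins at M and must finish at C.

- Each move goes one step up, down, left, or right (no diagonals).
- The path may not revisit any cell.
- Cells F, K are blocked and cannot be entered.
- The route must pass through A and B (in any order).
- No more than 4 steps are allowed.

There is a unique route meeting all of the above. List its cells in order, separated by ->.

The 4-move cap with required stops at A, B leaves no slack for detours.
Route from M: 2× up (reaching A), 2× right (reaching C) — 4 moves in all.
Check: all required cells visited; 4 ≤ 4 moves.

M -> H -> A -> B -> C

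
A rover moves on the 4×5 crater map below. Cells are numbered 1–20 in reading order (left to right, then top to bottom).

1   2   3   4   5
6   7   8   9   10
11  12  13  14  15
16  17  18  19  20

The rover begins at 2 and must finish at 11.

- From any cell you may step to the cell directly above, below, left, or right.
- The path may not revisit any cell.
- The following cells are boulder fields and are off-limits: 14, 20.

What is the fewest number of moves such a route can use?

3

The Manhattan distance from 2 to 11 is |1−3| + |2−1| = 3, so at least 3 moves are needed.
A route of 3 moves achieves this: 2 → 7 → 12 → 11.
Since 3 matches the lower bound, it is optimal.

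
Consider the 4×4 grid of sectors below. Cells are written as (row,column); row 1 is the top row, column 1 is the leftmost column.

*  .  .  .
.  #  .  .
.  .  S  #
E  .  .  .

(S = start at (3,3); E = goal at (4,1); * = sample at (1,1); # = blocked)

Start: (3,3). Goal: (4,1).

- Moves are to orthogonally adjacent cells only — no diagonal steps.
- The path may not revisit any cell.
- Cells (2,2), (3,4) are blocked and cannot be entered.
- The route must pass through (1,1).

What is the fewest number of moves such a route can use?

Any route passes through (1,1) somewhere between (3,3) and (4,1). Summing Manhattan distances along the two legs ((3,3) → (1,1) → (4,1)) gives a lower bound of 4 + 3 = 7 moves.
A route of 7 moves achieves this: (3,3) → (2,3) → (1,3) → (1,2) → (1,1) → (2,1) → (3,1) → (4,1).
Since 7 matches the lower bound, it is optimal.

7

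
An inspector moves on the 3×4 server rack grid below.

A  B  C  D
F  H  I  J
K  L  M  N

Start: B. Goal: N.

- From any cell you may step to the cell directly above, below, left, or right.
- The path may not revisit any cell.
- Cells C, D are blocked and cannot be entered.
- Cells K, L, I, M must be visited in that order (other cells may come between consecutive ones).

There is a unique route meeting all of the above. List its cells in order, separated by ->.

B -> A -> F -> K -> L -> H -> I -> M -> N

The waypoints must appear in the order K, L, I, M, with no cell reused.
Route from B: left 1 to A, down 2 to K, right 1 to L, up 1 to H, right 1 to I, down 1 to M, right 1 to N — 8 moves in all.
Check: order respected (K at step 3, L at step 4, I at step 6, M at step 7).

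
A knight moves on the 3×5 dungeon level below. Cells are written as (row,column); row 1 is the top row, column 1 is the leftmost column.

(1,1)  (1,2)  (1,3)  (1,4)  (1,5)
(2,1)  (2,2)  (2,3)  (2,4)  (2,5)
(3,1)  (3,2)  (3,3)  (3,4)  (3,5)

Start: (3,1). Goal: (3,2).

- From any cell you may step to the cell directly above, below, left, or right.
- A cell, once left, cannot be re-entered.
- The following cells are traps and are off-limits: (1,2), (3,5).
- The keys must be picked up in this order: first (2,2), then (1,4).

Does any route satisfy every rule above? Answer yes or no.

yes

One route that works: (3,1) → (2,1) → (2,2) → (2,3) → (1,3) → (1,4) → (2,4) → (3,4) → (3,3) → (3,2).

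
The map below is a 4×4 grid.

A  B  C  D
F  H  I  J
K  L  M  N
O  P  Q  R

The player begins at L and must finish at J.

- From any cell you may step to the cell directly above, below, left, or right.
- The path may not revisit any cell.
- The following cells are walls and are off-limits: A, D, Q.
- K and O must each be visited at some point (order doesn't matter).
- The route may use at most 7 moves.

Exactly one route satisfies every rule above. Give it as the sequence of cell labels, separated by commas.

The 7-move cap with required stops at K, O leaves no slack for detours.
Route from L: down 1 to P, left 1 to O, up 2 to F, right 3 to J — 7 moves in all.
Check: all required cells visited; 7 ≤ 7 moves.

L, P, O, K, F, H, I, J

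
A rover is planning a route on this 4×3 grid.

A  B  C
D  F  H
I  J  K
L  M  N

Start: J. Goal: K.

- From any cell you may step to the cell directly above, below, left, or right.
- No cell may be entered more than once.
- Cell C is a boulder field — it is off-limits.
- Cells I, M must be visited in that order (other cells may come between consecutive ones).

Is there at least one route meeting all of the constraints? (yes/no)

yes

One route that works: J → I → L → M → N → K.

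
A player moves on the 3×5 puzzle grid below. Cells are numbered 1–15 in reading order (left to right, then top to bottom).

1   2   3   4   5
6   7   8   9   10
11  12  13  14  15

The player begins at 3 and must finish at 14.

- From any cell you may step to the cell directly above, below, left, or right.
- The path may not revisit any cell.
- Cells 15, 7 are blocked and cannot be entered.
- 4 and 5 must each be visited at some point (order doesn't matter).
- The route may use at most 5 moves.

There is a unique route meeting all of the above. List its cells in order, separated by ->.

3 -> 4 -> 5 -> 10 -> 9 -> 14

The 5-move cap with required stops at 4, 5 leaves no slack for detours.
Route from 3: right 2 to 5, down 1 to 10, left 1 to 9, down 1 to 14 — 5 moves in all.
Check: all required cells visited; 5 ≤ 5 moves.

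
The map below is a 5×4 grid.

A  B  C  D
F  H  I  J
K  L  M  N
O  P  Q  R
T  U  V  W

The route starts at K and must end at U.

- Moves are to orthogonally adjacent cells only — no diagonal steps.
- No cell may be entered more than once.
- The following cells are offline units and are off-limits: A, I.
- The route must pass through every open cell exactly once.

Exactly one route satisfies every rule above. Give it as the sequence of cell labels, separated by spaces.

K F H B C D J N R W V Q M L P O T U

Need to visit all 18 open cells exactly once, starting at K and ending at U.
Cell C has only two open neighbours (B and D), so the path must pass straight through it: one of those is the cell it's entered from and the other is where it exits.
Route from K: up 1 to F, right 1 to H, up 1 to B, right 2 to D, down 4 to W, left 1 to V, up 2 to M, left 1 to L, down 1 to P, left 1 to O, down 1 to T, right 1 to U — 17 moves in all.
Check: all 18 open cells covered.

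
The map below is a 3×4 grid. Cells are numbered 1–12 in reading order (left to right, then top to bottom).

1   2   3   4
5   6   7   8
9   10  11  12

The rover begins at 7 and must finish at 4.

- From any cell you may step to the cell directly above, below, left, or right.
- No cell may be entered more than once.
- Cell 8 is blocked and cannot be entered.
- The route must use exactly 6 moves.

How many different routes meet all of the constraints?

Need simple routes of exactly 6 moves from 7 to 4 (Manhattan distance 2, so 2 moves are spent on a detour and 2 undoing it).
Enumerating: 7 11 10 6 2 3 4 | 7 6 5 1 2 3 4.
That gives 2 routes.

2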